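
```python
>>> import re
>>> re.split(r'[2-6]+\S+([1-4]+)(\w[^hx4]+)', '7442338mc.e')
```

['7', '3', '8mc.e', '']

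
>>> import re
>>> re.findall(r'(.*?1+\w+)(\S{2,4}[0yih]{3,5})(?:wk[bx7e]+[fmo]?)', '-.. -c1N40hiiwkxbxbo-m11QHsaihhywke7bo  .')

[('-.. -c1N', '40hii'), ('-m11QHs', 'aihhy')]

Pattern: zero or more of any character (lazy), then one or more of the literal '1', then one or more of a word character (captured); then 2 to 4 of a non-whitespace character, then 3 to 5 of one of [0yih] (captured); then the literal 'wk', then one or more of one of [bx7e], then optionally one of [fmo] (non-capturing group).
With the lazy modifier that quantifier settles for the fewest repetitions that let the rest of the pattern succeed (the atoms after it are unaffected and can still be greedy).
Matches: at [0:20] match '-.. -c1N40hiiwkxbxbo', groups = ('-.. -c1N', '40hii'); at [20:38] match '-m11QHsaihhywke7bo', groups = ('-m11QHs', 'aihhy').
2 groups means each result is a tuple of 2 captured strings — 2 here.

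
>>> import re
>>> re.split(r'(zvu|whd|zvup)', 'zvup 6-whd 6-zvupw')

`|` is ordered: at each position the engine commits to the first alternative that works.
Matches to split on: at [0:3] → 'zvu'; at [7:10] → 'whd'; at [13:16] → 'zvu'.
With a capturing group present, the delimiter's captured portion is kept in the result list.

['', 'zvu', 'p 6-', 'whd', ' 6-', 'zvu', 'pw']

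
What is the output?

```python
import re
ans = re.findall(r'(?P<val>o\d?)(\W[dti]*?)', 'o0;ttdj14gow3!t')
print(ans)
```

Pattern: a literal 'o', then optionally a digit (captured as 'val'); then a non-word character, then zero or more of one of [dti] (lazy) (captured).
With the lazy modifier that quantifier settles for the fewest repetitions that let the rest of the pattern succeed (the atoms after it are unaffected and can still be greedy).
Scanning left to right: at [0:3] match 'o0;', groups = ('o0', ';').
Multiple groups make `findall` return tuples — one 2-tuple for the one match.

[('o0', ';')]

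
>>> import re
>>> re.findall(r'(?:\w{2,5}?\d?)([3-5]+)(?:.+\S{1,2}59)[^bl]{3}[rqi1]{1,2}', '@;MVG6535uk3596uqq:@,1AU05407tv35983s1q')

Pattern: 2 to 5 of a word character (lazy), then optionally a digit (non-capturing group); then one or more of a character in [3-5] (captured); then one or more of any character, then 1 to 2 of a non-whitespace character, then the literal '59' (non-capturing group); then exactly 3 of any character except [bl], then 1 to 2 of one of [rqi1].
Walking the string: at [2:39] match 'MVG6535uk3596uqq:@,1AU05407tv35983s1q', group 1 = '535'.
One capturing group, so `findall` returns just the captured substring from the one match — 1 in all.

['535']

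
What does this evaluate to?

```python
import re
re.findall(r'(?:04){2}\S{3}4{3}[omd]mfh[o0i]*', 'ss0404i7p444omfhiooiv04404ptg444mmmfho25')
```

['0404i7p444omfhiooi']

`findall` yields the raw match text (1 of them) because the pattern has no groups.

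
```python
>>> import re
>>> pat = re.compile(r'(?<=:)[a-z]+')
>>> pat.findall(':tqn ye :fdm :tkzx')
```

Lookahead/lookbehind check context without consuming it, so the matched span excludes the asserted characters.
Walking the string: at [1:4] → 'tqn'; at [9:12] → 'fdm'; at [14:18] → 'tkzx'.
No capturing groups, so `findall` returns the 3 full match strings.

['tqn', 'fdm', 'tkzx']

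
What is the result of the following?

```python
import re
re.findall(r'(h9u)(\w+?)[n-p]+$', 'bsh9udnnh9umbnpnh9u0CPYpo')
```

With the lazy modifier that quantifier settles for the fewest repetitions that let the rest of the pattern succeed (the atoms after it are unaffected and can still be greedy).
With 2 capturing groups, `findall` returns a 2-tuple per match.

[('h9u', 'dnnh9umbnpnh9u0CPY')]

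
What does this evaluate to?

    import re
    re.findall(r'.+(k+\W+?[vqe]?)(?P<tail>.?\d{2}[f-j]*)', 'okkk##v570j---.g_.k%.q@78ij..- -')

The pattern matches one or more of any character; then one or more of the literal 'k', then one or more of a non-word character (lazy), then optionally one of [vqe] (captured); then optionally any character, then exactly 2 of a digit, then zero or more of a character in [f-j] (captured as 'tail').
Matches: at [0:27] match 'okkk##v570j---.g_.k%.q@78ij', groups = ('k%.q', '@78ij').
`findall` packs the 2 group values into a tuple for every match.

[('k%.q', '@78ij')]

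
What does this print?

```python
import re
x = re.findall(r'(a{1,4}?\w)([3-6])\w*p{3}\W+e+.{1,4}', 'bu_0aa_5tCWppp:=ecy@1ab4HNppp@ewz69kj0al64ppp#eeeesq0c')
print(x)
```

[('aa_', '5'), ('ab', '4'), ('al', '6')]

2 groups means each result is a tuple of 2 captured strings — 3 here.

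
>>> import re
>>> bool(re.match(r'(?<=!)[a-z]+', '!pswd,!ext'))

With `match`, the pattern is implicitly anchored at the beginning.
Here the string doesn't start with a match, so the call returns None, and `bool(None)` is False.

False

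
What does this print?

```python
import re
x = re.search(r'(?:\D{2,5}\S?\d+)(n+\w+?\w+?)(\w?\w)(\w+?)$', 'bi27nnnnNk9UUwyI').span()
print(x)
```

Pattern: 2 to 5 of a non-digit, then optionally a non-whitespace character, then one or more of a digit (non-capturing group); then one or more of the literal 'n', then one or more of a word character (lazy), then one or more of a word character (lazy) (captured); then optionally a word character, then a word character (captured); then one or more of a word character (lazy) (captured); then anchored at the end.
`re.search` scans for the first position where the pattern succeeds.
The match spans [0:16] → 'bi27nnnnNk9UUwyI'.
Captured: group 1 = 'nnnnNk', group 2 = '9U', group 3 = 'UwyI'.

(0, 16)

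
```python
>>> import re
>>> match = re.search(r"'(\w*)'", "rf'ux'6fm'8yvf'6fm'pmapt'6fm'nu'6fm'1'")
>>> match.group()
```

"'ux'"

The match spans [2:6] → "'ux'".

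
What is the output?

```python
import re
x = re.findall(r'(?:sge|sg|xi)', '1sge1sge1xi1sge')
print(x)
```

The regex engine tests alternatives in the order written; an earlier branch that matches wins even if a later one would match more.
With no groups in the pattern, `findall` gives back each whole match — 4 here.

['sge', 'sge', 'xi', 'sge']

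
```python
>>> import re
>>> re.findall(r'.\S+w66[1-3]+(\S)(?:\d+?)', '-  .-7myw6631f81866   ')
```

['f']

`findall` collects group 1 from the one match (1 total).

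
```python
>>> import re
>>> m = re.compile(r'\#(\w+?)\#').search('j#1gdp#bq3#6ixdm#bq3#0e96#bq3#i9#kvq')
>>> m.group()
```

'#1gdp#'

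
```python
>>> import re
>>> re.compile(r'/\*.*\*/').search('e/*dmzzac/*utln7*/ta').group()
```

'/*dmzzac/*utln7*/'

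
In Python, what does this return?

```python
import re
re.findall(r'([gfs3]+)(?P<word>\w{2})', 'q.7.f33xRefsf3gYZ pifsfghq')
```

[('f33', 'xR'), ('fsf3g', 'YZ'), ('fsfg', 'hq')]

`findall` packs the 2 group values into a tuple for every match.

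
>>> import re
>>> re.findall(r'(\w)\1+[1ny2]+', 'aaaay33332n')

['a', '3']

`\1` is not a pattern — it's the concrete string captured by group 1, re-applied verbatim.
Scanning left to right: at [0:5] match 'aaaay', group 1 = 'a'; at [5:11] match '33332n', group 1 = '3'.
With a single group, `findall` returns only what that group captured — 2 items.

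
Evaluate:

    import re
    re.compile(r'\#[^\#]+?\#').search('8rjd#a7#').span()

(4, 8)

The match spans [4:8] → '#a7#'.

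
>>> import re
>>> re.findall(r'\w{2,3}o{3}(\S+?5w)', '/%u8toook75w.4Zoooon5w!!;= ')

Pattern: 2 to 3 of a word character, then exactly 3 of a literal 'o'; then one or more of a non-whitespace character (lazy), then the literal '5w' (captured).
With the lazy modifier that quantifier settles for the fewest repetitions that let the rest of the pattern succeed (the atoms after it are unaffected and can still be greedy).
Walking the string: at [2:12] match 'u8toook75w', group 1 = 'k75w'; at [13:22] match '4Zoooon5w', group 1 = 'n5w'.
One capturing group, so `findall` returns just the captured substring from each match — 2 in all.

['k75w', 'n5w']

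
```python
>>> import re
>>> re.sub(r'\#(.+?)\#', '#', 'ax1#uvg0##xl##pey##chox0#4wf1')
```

'ax1####4wf1'

The `?` after the quantifier makes it lazy — it takes as little as possible before letting the rest of the pattern try.
Matches: at [3:9] → '#uvg0#'; at [9:13] → '#xl#'; at [13:18] → '#pey#'; at [18:25] → '#chox0#'.
Every occurrence is swapped for '#'.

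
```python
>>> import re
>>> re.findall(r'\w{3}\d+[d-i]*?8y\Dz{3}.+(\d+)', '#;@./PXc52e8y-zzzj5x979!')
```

['9']

The pattern matches exactly 3 of a word character, then one or more of a digit; then zero or more of a character in [d-i] (lazy), then the literal '8y'; then a non-digit, then exactly 3 of the literal 'z', then one or more of any character; then one or more of a digit (captured).
`findall` collects group 1 from the one match (1 total).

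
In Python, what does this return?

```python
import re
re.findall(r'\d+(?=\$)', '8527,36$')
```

['36']

Because the assertion is zero-width, the text it checks is not consumed and won't appear in the result.
Matches: at [5:7] → '36'.
With no groups in the pattern, `findall` gives back each whole match — 1 here.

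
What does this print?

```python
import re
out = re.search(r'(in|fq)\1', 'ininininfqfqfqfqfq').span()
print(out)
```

A backreference is literal: `\1` must see the identical characters the first group matched.
Unlike `match`, `search` isn't anchored — it looks for the pattern anywhere in the string.
The match spans [0:4] → 'inin'.
Captured: group 1 = 'in'.

(0, 4)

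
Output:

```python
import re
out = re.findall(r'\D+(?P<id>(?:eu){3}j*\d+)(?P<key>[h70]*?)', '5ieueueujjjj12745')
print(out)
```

[('eueueujjjj12745', '')]

Pattern: one or more of a non-digit; then the literal 'eu' repeated 3 times, then zero or more of the literal 'j', then one or more of a digit (captured as 'id'); then zero or more of one of [h70] (lazy) (captured as 'key').
Scanning left to right: at [1:17] match 'ieueueujjjj12745', groups = ('eueueujjjj12745', '').
Multiple groups make `findall` return tuples — one 2-tuple for the one match.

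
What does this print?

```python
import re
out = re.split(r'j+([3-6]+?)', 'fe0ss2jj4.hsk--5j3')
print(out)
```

With a capturing group present, the delimiter's captured portion is kept in the result list.

['fe0ss2', '4', '.hsk--5', '3', '']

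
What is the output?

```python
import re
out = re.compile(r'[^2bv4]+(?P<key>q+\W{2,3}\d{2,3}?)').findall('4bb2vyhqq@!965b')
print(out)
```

['q@!96']

A `+?`/`*?`/`{m,n}?` starts at its minimum and grows only as far as needed for what follows to match.
`findall` collects group 1 from the one match (1 total).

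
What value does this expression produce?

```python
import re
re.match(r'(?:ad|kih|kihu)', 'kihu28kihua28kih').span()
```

(0, 3)

`match` is anchored at position 0; if the pattern doesn't fit there, it returns None.
The match spans [0:3] → 'kih'.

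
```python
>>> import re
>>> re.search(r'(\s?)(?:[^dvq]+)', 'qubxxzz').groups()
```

This matches optionally whitespace (captured); then one or more of any character except [dvq] (non-capturing group).
`re.search` tries every starting position until one works.
The match spans [1:7] → 'ubxxzz'.
Captured: group 1 = ''.

('',)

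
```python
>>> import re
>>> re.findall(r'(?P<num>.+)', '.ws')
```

This matches one or more of any character (captured as 'num').
Scanning left to right: at [0:3] match '.ws', group 1 = '.ws'.
One capturing group, so `findall` returns just the captured substring from the one match — 1 in all.

['.ws']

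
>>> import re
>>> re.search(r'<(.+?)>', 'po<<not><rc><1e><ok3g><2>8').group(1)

'<not'

The match spans [2:8] → '<<not>'.
Captured: group 1 = '<not'.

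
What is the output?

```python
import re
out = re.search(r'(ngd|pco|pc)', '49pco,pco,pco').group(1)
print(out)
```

pco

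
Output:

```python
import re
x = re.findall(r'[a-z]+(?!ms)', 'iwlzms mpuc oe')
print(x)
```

The negative lookahead/lookbehind blocks any match where the forbidden context is present.
Walking the string: at [0:6] → 'iwlzms'; at [7:11] → 'mpuc'; at [12:14] → 'oe'.
`findall` yields the raw match text (3 of them) because the pattern has no groups.

['iwlzms', 'mpuc', 'oe']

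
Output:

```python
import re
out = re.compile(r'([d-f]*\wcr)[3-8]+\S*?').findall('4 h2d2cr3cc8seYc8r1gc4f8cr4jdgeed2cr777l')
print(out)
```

['d2cr', 'f8cr', 'eed2cr']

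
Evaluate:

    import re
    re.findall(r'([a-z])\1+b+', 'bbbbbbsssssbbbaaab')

The backreference `\1` re-matches whatever the first group consumed, character for character.
Walking the string: at [0:6] match 'bbbbbb', group 1 = 'b'; at [6:14] match 'sssssbbb', group 1 = 's'; at [14:18] match 'aaab', group 1 = 'a'.
Because there's exactly one group, `findall` drops the full match and keeps group 1 from each hit.

['b', 's', 'a']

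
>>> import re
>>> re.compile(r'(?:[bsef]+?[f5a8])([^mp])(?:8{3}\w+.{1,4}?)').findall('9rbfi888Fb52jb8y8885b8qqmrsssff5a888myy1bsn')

['i']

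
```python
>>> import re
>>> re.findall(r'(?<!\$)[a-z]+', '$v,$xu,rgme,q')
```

`(?!…)`/`(?<!…)` only lets a position through if the neighbouring text does NOT match; no characters are consumed.
`findall` yields the raw match text (3 of them) because the pattern has no groups.

['u', 'rgme', 'q']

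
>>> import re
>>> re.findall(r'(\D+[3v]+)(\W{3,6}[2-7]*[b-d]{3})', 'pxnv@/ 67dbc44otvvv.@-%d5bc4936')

[('pxnv', '@/ 67dbc')]

Pattern: one or more of a non-digit, then one or more of one of [3v] (captured); then 3 to 6 of a non-word character, then zero or more of a character in [2-7], then exactly 3 of a character in [b-d] (captured).
Multiple groups make `findall` return tuples — one 2-tuple for the one match.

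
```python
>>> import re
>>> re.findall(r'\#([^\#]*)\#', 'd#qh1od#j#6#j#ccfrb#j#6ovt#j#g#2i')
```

['qh1od', '6', 'ccfrb', '6ovt', 'g']

`findall` collects group 1 from each match (5 total).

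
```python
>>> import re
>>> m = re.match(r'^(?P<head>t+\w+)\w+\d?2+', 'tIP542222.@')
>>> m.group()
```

`re.match` won't scan ahead — the pattern has to work from the very first character.
The match spans [0:9] → 'tIP542222'.

'tIP542222'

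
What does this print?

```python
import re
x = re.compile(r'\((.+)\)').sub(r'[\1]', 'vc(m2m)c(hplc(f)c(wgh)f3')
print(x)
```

Matches: at [2:22] → '(m2m)c(hplc(f)c(wgh)'.
Each match is replaced using the text its own group 1 captured.

vc[m2m)c(hplc(f)c(wgh]f3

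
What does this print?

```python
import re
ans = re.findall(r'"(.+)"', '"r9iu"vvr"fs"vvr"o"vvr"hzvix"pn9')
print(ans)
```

['r9iu"vvr"fs"vvr"o"vvr"hzvix']

Walking the string: at [0:29] match '"r9iu"vvr"fs"vvr"o"vvr"hzvix"', group 1 = 'r9iu"vvr"fs"vvr"o"vvr"hzvix'.
With a single group, `findall` returns only what that group captured — 1 item.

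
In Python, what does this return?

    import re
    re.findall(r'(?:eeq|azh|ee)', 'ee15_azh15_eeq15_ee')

The regex engine tests alternatives in the order written; an earlier branch that matches wins even if a later one would match more.
With no groups in the pattern, `findall` gives back each whole match — 4 here.

['ee', 'azh', 'eeq', 'ee']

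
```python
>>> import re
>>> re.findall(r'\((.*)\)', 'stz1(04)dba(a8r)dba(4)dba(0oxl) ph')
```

['04)dba(a8r)dba(4)dba(0oxl']

With a single group, `findall` returns only what that group captured — 1 item.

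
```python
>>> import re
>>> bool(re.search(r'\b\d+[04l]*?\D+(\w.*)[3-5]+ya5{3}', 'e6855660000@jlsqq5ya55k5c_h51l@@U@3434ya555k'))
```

This matches a word boundary (`\b`, zero-width); then one or more of a digit, then zero or more of one of [04l] (lazy), then one or more of a non-digit; then a word character, then zero or more of any character (captured); then one or more of a character in [3-5], then the literal 'ya', then exactly 3 of a literal '5'.
`re.search` tries every starting position until one works.
Here no position works, so the call returns None, and `bool(None)` is False.

False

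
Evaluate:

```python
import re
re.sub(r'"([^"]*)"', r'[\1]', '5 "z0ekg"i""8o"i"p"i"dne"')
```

Matches: at [2:9] → '"z0ekg"'; at [10:12] → '""'; at [14:17] → '"i"'; at [18:21] → '"i"'.
`\1` in the replacement pulls in group 1's text for each match.

'5 [z0ekg]i[]8o[i]p[i]dne"'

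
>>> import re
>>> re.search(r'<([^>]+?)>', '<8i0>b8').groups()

('8i0',)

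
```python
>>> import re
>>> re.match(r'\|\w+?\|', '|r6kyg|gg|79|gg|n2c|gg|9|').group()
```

'|r6kyg|'

`match` is anchored at position 0; if the pattern doesn't fit there, it returns None.
The match spans [0:7] → '|r6kyg|'.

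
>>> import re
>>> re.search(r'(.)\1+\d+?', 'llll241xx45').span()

After group 1 captures some text, `\1` only succeeds where that same text appears again.
The match spans [0:5] → 'llll2'.

(0, 5)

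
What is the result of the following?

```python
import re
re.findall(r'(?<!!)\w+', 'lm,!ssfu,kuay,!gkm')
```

['lm', 'sfu', 'kuay', 'km']

Because the assertion is negative and zero-width, positions next to the forbidden text are skipped.
Walking the string: at [0:2] → 'lm'; at [5:8] → 'sfu'; at [9:13] → 'kuay'; at [16:18] → 'km'.
With no groups in the pattern, `findall` gives back each whole match — 4 here.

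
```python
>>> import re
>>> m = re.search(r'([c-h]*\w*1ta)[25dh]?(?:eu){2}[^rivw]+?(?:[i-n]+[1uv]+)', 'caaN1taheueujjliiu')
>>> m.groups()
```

The match spans [0:18] → 'caaN1taheueujjliiu'.
Captured: group 1 = 'caaN1ta'.

('caaN1ta',)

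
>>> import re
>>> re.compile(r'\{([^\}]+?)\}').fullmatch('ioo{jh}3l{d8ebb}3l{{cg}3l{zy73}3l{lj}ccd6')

`fullmatch` succeeds only if the pattern covers the string from start to end.
Here the string isn't matched end-to-end, so the call returns None.

None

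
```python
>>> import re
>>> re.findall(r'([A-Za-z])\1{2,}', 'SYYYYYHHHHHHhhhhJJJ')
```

['Y', 'H', 'h', 'J']

The backreference `\1` re-matches whatever the first group consumed, character for character.
One capturing group, so `findall` returns just the captured substring from each match — 4 in all.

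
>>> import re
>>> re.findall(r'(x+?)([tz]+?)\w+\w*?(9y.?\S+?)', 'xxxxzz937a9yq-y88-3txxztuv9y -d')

A `+?`/`*?`/`{m,n}?` starts at its minimum and grows only as far as needed for what follows to match.
Multiple groups make `findall` return tuples — one 3-tuple for each match.

[('xxxx', 'z', '9yq-'), ('xx', 'z', '9y -')]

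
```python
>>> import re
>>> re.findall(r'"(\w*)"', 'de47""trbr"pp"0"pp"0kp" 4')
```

Because there's exactly one group, `findall` drops the full match and keeps group 1 from each hit.

['', 'pp', 'pp']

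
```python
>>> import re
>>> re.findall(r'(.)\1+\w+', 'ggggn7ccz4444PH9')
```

A backreference is literal: `\1` must see the identical characters the first group matched.
Matches: at [0:16] match 'ggggn7ccz4444PH9', group 1 = 'g'.
One capturing group, so `findall` returns just the captured substring from the one match — 1 in all.

['g']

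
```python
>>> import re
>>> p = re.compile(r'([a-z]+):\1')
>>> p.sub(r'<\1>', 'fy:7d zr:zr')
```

'fy:7d <zr>'

A backreference is literal: `\1` must see the identical characters the first group matched.
`\1` in the replacement pulls in group 1's text for each match.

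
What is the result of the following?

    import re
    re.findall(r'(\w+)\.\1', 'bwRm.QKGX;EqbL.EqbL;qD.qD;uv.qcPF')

['EqbL', 'qD']

After group 1 captures some text, `\1` only succeeds where that same text appears again.
Because there's exactly one group, `findall` drops the full match and keeps group 1 from each hit.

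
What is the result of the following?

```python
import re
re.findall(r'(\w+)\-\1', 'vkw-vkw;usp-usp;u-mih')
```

['vkw', 'usp']

The backreference `\1` re-matches whatever the first group consumed, character for character.
One capturing group, so `findall` returns just the captured substring from each match — 2 in all.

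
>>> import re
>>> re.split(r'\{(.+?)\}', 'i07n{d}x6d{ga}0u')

['i07n', 'd', 'x6d', 'ga', '0u']

Lazy quantifiers expand one character at a time until the remainder of the pattern can match.
Matches to split on: at [4:7] → '{d}'; at [10:14] → '{ga}'.
The group in the pattern means `split` returns the separators' captures alongside the pieces.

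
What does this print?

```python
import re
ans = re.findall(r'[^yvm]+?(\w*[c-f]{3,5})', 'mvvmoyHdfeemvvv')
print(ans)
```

['yHdfee']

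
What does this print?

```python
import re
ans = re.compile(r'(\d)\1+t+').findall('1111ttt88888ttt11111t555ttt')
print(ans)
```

['1', '8', '1', '5']

`\1` is not a pattern — it's the concrete string captured by group 1, re-applied verbatim.
One capturing group, so `findall` returns just the captured substring from each match — 4 in all.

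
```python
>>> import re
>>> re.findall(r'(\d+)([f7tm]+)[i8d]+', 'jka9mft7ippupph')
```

[('9', 'mft7')]

This matches one or more of a digit (captured); then one or more of one of [f7tm] (captured); then one or more of one of [i8d].
Scanning left to right: at [3:9] match '9mft7i', groups = ('9', 'mft7').
2 groups means the one result is a tuple of 2 captured strings — 1 here.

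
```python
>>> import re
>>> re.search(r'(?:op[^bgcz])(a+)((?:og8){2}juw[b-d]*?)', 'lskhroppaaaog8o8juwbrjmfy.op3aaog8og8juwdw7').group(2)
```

This matches the literal 'op', then any character except [bgcz] (non-capturing group); then one or more of a literal 'a' (captured); then the literal 'og8' repeated 2 times, then the literal 'juw', then zero or more of a character in [b-d] (lazy) (captured).
With the lazy modifier that quantifier settles for the fewest repetitions that let the rest of the pattern succeed (the atoms after it are unaffected and can still be greedy).
`re.search` scans for the first position where the pattern succeeds.
The match spans [26:40] → 'op3aaog8og8juw'.
Captured: group 1 = 'aa', group 2 = 'og8og8juw'.

'og8og8juw'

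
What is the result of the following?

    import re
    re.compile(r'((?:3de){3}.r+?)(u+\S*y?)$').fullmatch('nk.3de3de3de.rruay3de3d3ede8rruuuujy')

`fullmatch` succeeds only if the pattern covers the string from start to end.
Here there's no way to consume every character, so the call returns None.

None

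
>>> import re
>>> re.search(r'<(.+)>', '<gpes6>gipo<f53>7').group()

'<gpes6>gipo<f53>'

The match spans [0:16] → '<gpes6>gipo<f53>'.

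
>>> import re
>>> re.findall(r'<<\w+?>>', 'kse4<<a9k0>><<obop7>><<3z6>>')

['<<a9k0>>', '<<obop7>>', '<<3z6>>']

Scanning left to right: at [4:12] → '<<a9k0>>'; at [12:21] → '<<obop7>>'; at [21:28] → '<<3z6>>'.
Since nothing is captured, `findall` lists the 3 matched substrings directly.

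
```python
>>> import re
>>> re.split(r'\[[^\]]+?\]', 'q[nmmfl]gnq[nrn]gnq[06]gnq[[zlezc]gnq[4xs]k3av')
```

['q', 'gnq', 'gnq', 'gnq', 'gnq', 'k3av']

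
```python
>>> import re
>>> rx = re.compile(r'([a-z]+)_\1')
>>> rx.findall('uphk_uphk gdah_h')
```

After group 1 captures some text, `\1` only succeeds where that same text appears again.
Scanning left to right: at [0:9] match 'uphk_uphk', group 1 = 'uphk'; at [13:16] match 'h_h', group 1 = 'h'.
`findall` collects group 1 from each match (2 total).

['uphk', 'h']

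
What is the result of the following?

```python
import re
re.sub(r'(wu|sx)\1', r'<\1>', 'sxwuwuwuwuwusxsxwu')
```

After group 1 captures some text, `\1` only succeeds where that same text appears again.
Each match is replaced using the text its own group 1 captured.

'sx<wu><wu>wu<sx>wu'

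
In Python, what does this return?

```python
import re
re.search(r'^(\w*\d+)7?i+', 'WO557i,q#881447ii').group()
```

'WO557i'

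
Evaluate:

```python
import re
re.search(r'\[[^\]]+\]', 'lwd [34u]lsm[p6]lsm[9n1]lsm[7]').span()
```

(4, 9)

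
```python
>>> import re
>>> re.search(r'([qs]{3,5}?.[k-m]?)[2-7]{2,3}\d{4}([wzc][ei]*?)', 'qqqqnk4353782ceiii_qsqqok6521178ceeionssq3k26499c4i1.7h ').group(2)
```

'c'

The match spans [0:14] → 'qqqqnk4353782c'.
Captured: group 1 = 'qqqqnk', group 2 = 'c'.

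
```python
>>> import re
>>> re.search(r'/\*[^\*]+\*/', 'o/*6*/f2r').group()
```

'/*6*/'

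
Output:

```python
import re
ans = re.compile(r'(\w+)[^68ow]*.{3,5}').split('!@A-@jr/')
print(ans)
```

['!@', 'A', '']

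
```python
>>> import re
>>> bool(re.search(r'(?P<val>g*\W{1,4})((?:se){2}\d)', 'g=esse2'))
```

Pattern: zero or more of the literal 'g', then 1 to 4 of a non-word character (captured as 'val'); then the literal 'se' repeated 2 times, then a digit (captured).
Unlike `match`, `search` isn't anchored — it looks for the pattern anywhere in the string.
Here the pattern never matches, so the call returns None, and `bool(None)` is False.

False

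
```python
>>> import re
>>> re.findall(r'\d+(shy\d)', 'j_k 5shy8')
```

['shy8']

One capturing group, so `findall` returns just the captured substring from the one match — 1 in all.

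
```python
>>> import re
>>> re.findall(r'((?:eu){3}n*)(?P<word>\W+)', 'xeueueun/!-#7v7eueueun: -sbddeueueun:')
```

Pattern: the literal 'eu' repeated 3 times, then zero or more of a literal 'n' (captured); then one or more of a non-word character (captured as 'word').
Scanning left to right: at [1:12] match 'eueueun/!-#', groups = ('eueueun', '/!-#'); at [15:25] match 'eueueun: -', groups = ('eueueun', ': -'); at [29:37] match 'eueueun:', groups = ('eueueun', ':').
Multiple groups make `findall` return tuples — one 2-tuple for each match.

[('eueueun', '/!-#'), ('eueueun', ': -'), ('eueueun', ':')]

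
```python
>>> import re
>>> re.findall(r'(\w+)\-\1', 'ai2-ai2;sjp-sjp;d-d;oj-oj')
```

A backreference is literal: `\1` must see the identical characters the first group matched.
Walking the string: at [0:7] match 'ai2-ai2', group 1 = 'ai2'; at [8:15] match 'sjp-sjp', group 1 = 'sjp'; at [16:19] match 'd-d', group 1 = 'd'; at [20:25] match 'oj-oj', group 1 = 'oj'.
Because there's exactly one group, `findall` drops the full match and keeps group 1 from each hit.

['ai2', 'sjp', 'd', 'oj']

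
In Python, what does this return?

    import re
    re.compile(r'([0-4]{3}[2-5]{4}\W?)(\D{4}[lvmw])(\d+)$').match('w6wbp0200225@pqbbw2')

`re.match` only tries the pattern at the start of the string.
Here the pattern fails at index 0, so the call returns None.

None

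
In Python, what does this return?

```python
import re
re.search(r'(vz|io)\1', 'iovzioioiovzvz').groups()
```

('io',)

The backreference `\1` re-matches whatever the first group consumed, character for character.
Unlike `match`, `search` isn't anchored — it looks for the pattern anywhere in the string.
The match spans [4:8] → 'ioio'.
Captured: group 1 = 'io'.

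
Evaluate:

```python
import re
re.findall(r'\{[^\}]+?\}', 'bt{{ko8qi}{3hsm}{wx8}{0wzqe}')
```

No capturing groups, so `findall` returns the 4 full match strings.

['{{ko8qi}', '{3hsm}', '{wx8}', '{0wzqe}']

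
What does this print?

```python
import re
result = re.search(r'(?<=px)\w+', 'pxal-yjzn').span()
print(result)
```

The positive lookaround only admits positions where the adjacent text matches; those characters stay outside the span.
The match spans [2:4] → 'al'.

(2, 4)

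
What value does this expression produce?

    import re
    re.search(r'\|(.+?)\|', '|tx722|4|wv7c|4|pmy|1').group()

A non-greedy quantifier consumes as few characters as it can — just enough that the remainder of the pattern still matches from where it stops; whatever follows it matches normally.
The match spans [0:7] → '|tx722|'.

'|tx722|'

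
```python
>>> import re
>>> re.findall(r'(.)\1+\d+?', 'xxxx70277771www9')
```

`\1` has to match the exact text group 1 already captured.
Scanning left to right: at [0:5] match 'xxxx7', group 1 = 'x'; at [7:12] match '77771', group 1 = '7'; at [12:16] match 'www9', group 1 = 'w'.
One capturing group, so `findall` returns just the captured substring from each match — 3 in all.

['x', '7', 'w']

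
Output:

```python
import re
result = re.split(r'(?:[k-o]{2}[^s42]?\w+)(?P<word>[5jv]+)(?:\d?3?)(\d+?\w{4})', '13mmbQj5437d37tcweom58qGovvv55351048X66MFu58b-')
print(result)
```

['13', '5', '048X6', '6MFu58b-']

Pattern: exactly 2 of a character in [k-o], then optionally any character except [s42], then one or more of a word character (non-capturing group); then one or more of one of [5jv] (captured as 'word'); then optionally a digit, then optionally a literal '3' (non-capturing group); then one or more of a digit (lazy), then exactly 4 of a word character (captured).
The `?` after the quantifier makes it lazy — it takes as little as possible before letting the rest of the pattern try.
Matches to split on: at [2:38] → 'mmbQj5437d37tcweom58qGovvv55351048X6'.
`re.split` interleaves the captured-group text with the surrounding fragments.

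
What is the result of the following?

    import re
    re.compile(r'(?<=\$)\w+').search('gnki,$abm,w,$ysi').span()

(6, 9)

Because the assertion is zero-width, the text it checks is not consumed and won't appear in the result.
`re.search` scans for the first position where the pattern succeeds.
The match spans [6:9] → 'abm'.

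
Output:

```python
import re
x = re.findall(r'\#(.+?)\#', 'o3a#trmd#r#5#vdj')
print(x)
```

['trmd', '5']

Lazy quantifiers expand one character at a time until the remainder of the pattern can match.
Scanning left to right: at [3:9] match '#trmd#', group 1 = 'trmd'; at [10:13] match '#5#', group 1 = '5'.
With a single group, `findall` returns only what that group captured — 2 items.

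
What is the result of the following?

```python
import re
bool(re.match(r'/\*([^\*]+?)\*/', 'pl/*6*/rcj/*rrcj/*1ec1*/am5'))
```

False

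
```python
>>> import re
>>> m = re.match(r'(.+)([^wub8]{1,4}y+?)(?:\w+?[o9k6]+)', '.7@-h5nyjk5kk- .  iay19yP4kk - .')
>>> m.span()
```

`match` is anchored at position 0; if the pattern doesn't fit there, it returns None.
The match spans [0:28] → '.7@-h5nyjk5kk- .  iay19yP4kk'.

(0, 28)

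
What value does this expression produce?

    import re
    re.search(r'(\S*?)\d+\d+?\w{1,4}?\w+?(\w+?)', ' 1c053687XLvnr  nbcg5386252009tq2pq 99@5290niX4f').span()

The `?` after the quantifier makes it lazy — it takes as little as possible before letting the rest of the pattern try.
The match spans [1:12] → '1c053687XLv'.

(1, 12)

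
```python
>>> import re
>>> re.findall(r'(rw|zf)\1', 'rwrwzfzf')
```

['rw', 'zf']

The backreference `\1` re-matches whatever the first group consumed, character for character.
`findall` collects group 1 from each match (2 total).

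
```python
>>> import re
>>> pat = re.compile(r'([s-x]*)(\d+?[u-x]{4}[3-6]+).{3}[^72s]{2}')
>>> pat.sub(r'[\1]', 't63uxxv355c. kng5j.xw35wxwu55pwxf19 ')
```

Pattern: zero or more of a character in [s-x] (captured); then one or more of a digit (lazy), then exactly 4 of a character in [u-x], then one or more of a character in [3-6] (captured); then exactly 3 of any character, then exactly 2 of any character except [72s].
Matches: at [0:15] → 't63uxxv355c. kn'; at [19:34] → 'xw35wxwu55pwxf1'.
`\1` in the replacement pulls in group 1's text for each match.

'[t]g5j.[xw]9 '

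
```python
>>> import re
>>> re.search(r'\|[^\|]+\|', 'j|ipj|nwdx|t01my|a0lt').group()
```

'|ipj|'

Unlike `match`, `search` isn't anchored — it looks for the pattern anywhere in the string.
The match spans [1:6] → '|ipj|'.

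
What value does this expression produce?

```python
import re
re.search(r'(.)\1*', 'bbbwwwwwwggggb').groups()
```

('b',)

`\1` has to match the exact text group 1 already captured.
`re.search` scans for the first position where the pattern succeeds.
The match spans [0:3] → 'bbb'.
Captured: group 1 = 'b'.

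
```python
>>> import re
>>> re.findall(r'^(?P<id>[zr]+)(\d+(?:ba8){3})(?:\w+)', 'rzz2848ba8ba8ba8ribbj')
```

The pattern matches anchored at the start of the string; then one or more of one of [zr] (captured as 'id'); then one or more of a digit, then the literal 'ba8' repeated 3 times (captured); then one or more of a word character (non-capturing group).
Scanning left to right: at [0:21] match 'rzz2848ba8ba8ba8ribbj', groups = ('rzz', '2848ba8ba8ba8').
Multiple groups make `findall` return tuples — one 2-tuple for the one match.

[('rzz', '2848ba8ba8ba8')]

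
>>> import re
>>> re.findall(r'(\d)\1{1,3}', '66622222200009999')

['6', '2', '2', '0', '9']

The backreference `\1` re-matches whatever the first group consumed, character for character.
Matches: at [0:3] match '666', group 1 = '6'; at [3:7] match '2222', group 1 = '2'; at [7:9] match '22', group 1 = '2'; at [9:13] match '0000', group 1 = '0'; at [13:17] match '9999', group 1 = '9'.
One capturing group, so `findall` returns just the captured substring from each match — 5 in all.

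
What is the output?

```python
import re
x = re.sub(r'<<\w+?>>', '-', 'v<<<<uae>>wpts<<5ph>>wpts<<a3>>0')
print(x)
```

v<<-wpts-wpts-0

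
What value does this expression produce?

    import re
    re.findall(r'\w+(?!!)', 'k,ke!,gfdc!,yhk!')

`(?!…)`/`(?<!…)` only lets a position through if the neighbouring text does NOT match; no characters are consumed.
`findall` yields the raw match text (4 of them) because the pattern has no groups.

['k', 'k', 'gfd', 'yh']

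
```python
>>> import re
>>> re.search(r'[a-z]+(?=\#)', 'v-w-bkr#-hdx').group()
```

The lookaround is zero-width — it requires the adjacent text to match without consuming it, so the asserted text isn't part of the match.
The match spans [4:7] → 'bkr'.

'bkr'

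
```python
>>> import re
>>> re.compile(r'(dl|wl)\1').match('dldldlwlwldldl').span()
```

(0, 4)

The backreference `\1` re-matches whatever the first group consumed, character for character.
`re.match` won't scan ahead — the pattern has to work from the very first character.
The match spans [0:4] → 'dldl'.
Captured: group 1 = 'dl'.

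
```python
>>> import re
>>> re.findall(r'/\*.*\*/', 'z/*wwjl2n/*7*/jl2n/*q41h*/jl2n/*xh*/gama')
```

['/*wwjl2n/*7*/jl2n/*q41h*/jl2n/*xh*/']

Matches: at [1:36] → '/*wwjl2n/*7*/jl2n/*q41h*/jl2n/*xh*/'.
Since nothing is captured, `findall` lists the 1 matched substring directly.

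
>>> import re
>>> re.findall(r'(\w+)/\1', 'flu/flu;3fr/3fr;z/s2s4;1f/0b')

After group 1 captures some text, `\1` only succeeds where that same text appears again.
One capturing group, so `findall` returns just the captured substring from each match — 2 in all.

['flu', '3fr']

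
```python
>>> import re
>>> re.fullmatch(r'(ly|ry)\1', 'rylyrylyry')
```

None

`re.fullmatch` is like wrapping the pattern in `^…$` (in single-line mode).
Here the string isn't matched end-to-end, so the call returns None.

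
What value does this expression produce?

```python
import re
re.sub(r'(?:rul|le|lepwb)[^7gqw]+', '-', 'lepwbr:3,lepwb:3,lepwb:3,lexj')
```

Alternation isn't longest-match — the leftmost alternative that fits at this position is chosen.
`sub` substitutes '-' at each match site.

'-wbr:3,-wb:3,-wb:3,-'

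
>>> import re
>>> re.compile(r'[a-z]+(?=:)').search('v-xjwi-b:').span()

(7, 8)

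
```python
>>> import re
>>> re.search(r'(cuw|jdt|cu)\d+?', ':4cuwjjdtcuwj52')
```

None

Here nothing in the string fits, so the call returns None.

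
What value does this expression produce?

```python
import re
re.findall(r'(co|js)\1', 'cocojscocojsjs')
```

The backreference `\1` re-matches whatever the first group consumed, character for character.
Matches: at [0:4] match 'coco', group 1 = 'co'; at [6:10] match 'coco', group 1 = 'co'; at [10:14] match 'jsjs', group 1 = 'js'.
One capturing group, so `findall` returns just the captured substring from each match — 3 in all.

['co', 'co', 'js']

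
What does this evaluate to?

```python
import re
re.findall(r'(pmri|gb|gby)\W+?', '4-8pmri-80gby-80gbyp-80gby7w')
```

Because there's exactly one group, `findall` drops the full match and keeps group 1 from each hit.

['pmri', 'gby']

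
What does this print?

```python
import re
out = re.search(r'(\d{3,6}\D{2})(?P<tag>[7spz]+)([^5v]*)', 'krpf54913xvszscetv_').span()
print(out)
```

(4, 17)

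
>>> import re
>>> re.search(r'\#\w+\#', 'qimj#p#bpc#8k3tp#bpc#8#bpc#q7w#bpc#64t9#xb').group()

The match spans [4:7] → '#p#'.

'#p#'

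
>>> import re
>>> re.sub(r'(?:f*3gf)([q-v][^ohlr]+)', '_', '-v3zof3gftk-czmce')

The pattern matches zero or more of a literal 'f', then the literal '3gf' (non-capturing group); then a character in [q-v], then one or more of any character except [ohlr] (captured).
`sub` substitutes '_' at each match site.

'-v3zo_'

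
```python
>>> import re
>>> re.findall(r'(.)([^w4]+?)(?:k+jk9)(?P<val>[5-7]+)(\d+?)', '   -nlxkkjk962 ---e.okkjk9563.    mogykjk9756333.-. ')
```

[(' ', '  -nlx', '6', '2'), (' ', '---e.o', '56', '3'), ('.', '    mogy', '756', '3')]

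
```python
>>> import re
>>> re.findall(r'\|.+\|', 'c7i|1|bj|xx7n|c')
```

['|1|bj|xx7n|']

Matches: at [3:14] → '|1|bj|xx7n|'.
With no groups in the pattern, `findall` gives back each whole match — 1 here.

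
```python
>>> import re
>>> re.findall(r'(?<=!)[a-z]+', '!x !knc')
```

The lookaround is zero-width — it requires the adjacent text to match without consuming it, so the asserted text isn't part of the match.
Matches: at [1:2] → 'x'; at [4:7] → 'knc'.
With no groups in the pattern, `findall` gives back each whole match — 2 here.

['x', 'knc']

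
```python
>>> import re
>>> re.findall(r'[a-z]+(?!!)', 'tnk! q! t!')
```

['tn']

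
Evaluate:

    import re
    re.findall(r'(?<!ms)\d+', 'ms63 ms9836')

A negative assertion filters positions out without eating any characters.
`findall` yields the raw match text (2 of them) because the pattern has no groups.

['3', '836']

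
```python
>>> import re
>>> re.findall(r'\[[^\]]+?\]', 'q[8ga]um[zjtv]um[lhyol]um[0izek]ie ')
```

['[8ga]', '[zjtv]', '[lhyol]', '[0izek]']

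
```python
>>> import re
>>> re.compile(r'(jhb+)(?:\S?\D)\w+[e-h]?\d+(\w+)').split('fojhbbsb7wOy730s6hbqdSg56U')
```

This matches the literal 'jh', then one or more of the literal 'b' (captured); then optionally a non-whitespace character, then a non-digit (non-capturing group); then one or more of a word character, then optionally a character in [e-h]; then one or more of a digit; then one or more of a word character (captured).
With a capturing group present, the delimiter's captured portion is kept in the result list.

['fo', 'jhbb', 'U', '']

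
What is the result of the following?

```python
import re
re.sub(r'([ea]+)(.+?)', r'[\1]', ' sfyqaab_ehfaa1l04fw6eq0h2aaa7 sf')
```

' sfyq[aa]_[e]f[aa]l04fw6[e]0h2[aaa] sf'

Lazy quantifiers expand one character at a time until the remainder of the pattern can match.
`\1` in the replacement pulls in group 1's text for each match.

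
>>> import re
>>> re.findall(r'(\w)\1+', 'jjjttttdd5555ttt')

`\1` is not a pattern — it's the concrete string captured by group 1, re-applied verbatim.
Scanning left to right: at [0:3] match 'jjj', group 1 = 'j'; at [3:7] match 'tttt', group 1 = 't'; at [7:9] match 'dd', group 1 = 'd'; at [9:13] match '5555', group 1 = '5'; at [13:16] match 'ttt', group 1 = 't'.
With a single group, `findall` returns only what that group captured — 5 items.

['j', 't', 'd', '5', 't']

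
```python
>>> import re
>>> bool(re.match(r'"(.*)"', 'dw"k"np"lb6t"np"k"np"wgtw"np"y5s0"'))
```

`re.match` won't scan ahead — the pattern has to work from the very first character.
Here the string doesn't start with a match, so the call returns None, and `bool(None)` is False.

False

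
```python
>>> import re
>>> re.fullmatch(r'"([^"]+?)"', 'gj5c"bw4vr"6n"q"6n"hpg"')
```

`re.fullmatch` requires the pattern to consume the entire string.
Here the string isn't matched end-to-end, so the call returns None.

None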